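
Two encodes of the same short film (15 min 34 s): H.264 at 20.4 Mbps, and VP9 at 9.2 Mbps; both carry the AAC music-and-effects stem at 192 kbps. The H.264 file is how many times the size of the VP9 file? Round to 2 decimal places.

2.19

15 min 34 s = 934 s
Audio: 192 kbps = 0.192 Mbps.
H.264: 20.592 Mbps × 934 s = 19232.9 Mb = 2.239 GiB.
VP9: 9.392 Mbps × 934 s = 8772.1 Mb = 1.021 GiB.
Ratio: 2.239 / 1.021 = 2.193.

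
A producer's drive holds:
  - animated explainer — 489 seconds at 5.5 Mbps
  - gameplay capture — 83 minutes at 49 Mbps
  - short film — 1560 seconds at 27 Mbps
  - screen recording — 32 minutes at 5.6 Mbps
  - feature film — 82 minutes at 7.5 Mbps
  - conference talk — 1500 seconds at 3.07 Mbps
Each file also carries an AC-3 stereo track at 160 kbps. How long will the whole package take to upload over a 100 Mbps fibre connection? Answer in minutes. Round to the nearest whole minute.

Audio: 160 kbps = 0.160 Mbps.
animated explainer: 5.660 Mbps × 489 s = 2767.7 Mb
gameplay capture: 49.160 Mbps × 4980 s = 244816.8 Mb
short film: 27.160 Mbps × 1560 s = 42369.6 Mb
screen recording: 5.760 Mbps × 1920 s = 11059.2 Mb
feature film: 7.660 Mbps × 4920 s = 37687.2 Mb
conference talk: 3.230 Mbps × 1500 s = 4845.0 Mb
Total: 343545.5 Mb = 42943.2 MB.
At 100 Mbps: 343545.5 / 100 = 3435 s ≈ 57.3 minutes.

57 minutes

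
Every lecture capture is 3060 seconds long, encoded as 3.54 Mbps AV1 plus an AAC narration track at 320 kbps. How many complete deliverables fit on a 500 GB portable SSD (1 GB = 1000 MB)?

Audio: 320 kbps = 0.320 Mbps.
Total bitrate: 3.860 Mbps.
Per item: 3.860 Mbps × 3060 s = 11,812 Mb = 1,476 MB.
Capacity: 500 GB = 4,000,000 Mb; 338.65 items → 338 complete.

338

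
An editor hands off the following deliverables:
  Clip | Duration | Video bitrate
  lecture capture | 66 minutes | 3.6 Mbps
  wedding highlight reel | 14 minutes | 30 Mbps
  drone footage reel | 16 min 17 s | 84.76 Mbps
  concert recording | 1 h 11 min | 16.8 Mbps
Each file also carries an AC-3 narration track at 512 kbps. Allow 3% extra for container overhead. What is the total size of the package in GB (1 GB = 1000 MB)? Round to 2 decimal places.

25.62 GB

Audio: 512 kbps = 0.512 Mbps.
lecture capture: 4.112 Mbps × 3960 s × 1.03 = 16772.0 Mb
wedding highlight reel: 30.512 Mbps × 840 s × 1.03 = 26399.0 Mb
drone footage reel: 85.272 Mbps × 977 s × 1.03 = 85810.1 Mb
concert recording: 17.312 Mbps × 4260 s × 1.03 = 75961.6 Mb
Total: 204942.7 Mb = 25617.8 MB.
= 25.62 GB.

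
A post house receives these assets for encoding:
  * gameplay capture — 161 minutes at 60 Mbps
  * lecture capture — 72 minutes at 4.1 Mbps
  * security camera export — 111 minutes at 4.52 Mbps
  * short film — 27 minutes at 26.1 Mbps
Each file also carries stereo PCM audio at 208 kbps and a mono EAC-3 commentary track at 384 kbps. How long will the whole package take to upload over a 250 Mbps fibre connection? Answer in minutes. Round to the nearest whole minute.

Audio total: 208 + 384 = 592 kbps = 0.592 Mbps.
gameplay capture: 60.592 Mbps × 9660 s = 585318.7 Mb
lecture capture: 4.692 Mbps × 4320 s = 20269.4 Mb
security camera export: 5.112 Mbps × 6660 s = 34045.9 Mb
short film: 26.692 Mbps × 1620 s = 43241.0 Mb
Total: 682875.1 Mb = 85359.4 MB.
At 250 Mbps: 682875.1 / 250 = 2732 s ≈ 45.5 minutes.

46 minutes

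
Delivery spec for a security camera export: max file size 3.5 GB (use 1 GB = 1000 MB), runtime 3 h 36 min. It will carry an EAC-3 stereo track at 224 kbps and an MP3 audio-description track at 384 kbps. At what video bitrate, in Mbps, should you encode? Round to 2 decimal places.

1.55 Mbps

Budget: 3.5 GB = 28000.0 Mb.
3 h 36 min = 216 min = 12960 s
Total bitrate budget: 28000.0 Mb / 12960 s = 2.160 Mbps.
Audio total: 224 + 384 = 608 kbps = 0.608 Mbps.
Video: 2.160 − 0.608 = 1.552 Mbps.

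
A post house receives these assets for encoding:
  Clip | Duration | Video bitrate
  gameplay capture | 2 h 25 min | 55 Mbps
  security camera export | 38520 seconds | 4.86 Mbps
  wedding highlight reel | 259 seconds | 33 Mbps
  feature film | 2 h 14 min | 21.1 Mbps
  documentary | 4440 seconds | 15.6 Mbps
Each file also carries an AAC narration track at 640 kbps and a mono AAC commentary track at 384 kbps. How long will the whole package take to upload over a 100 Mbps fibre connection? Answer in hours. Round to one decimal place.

2.7 hours

Audio total: 640 + 384 = 1024 kbps = 1.024 Mbps.
gameplay capture: 56.024 Mbps × 8700 s = 487408.8 Mb
security camera export: 5.884 Mbps × 38520 s = 226651.7 Mb
wedding highlight reel: 34.024 Mbps × 259 s = 8812.2 Mb
feature film: 22.124 Mbps × 8040 s = 177877.0 Mb
documentary: 16.624 Mbps × 4440 s = 73810.6 Mb
Total: 974560.2 Mb = 121820.0 MB.
At 100 Mbps: 974560.2 / 100 = 9746 s ≈ 2.71 hours.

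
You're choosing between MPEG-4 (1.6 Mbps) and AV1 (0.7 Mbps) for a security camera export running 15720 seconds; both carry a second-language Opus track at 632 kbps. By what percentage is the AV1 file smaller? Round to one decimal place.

40.3%

Audio: 632 kbps = 0.632 Mbps.
MPEG-4: 2.232 Mbps × 15720 s = 35087.0 Mb = 4.386 GB.
AV1: 1.332 Mbps × 15720 s = 20939.0 Mb = 2.617 GB.
Reduction: (1 − 2.617/4.386) × 100 = 40.32%.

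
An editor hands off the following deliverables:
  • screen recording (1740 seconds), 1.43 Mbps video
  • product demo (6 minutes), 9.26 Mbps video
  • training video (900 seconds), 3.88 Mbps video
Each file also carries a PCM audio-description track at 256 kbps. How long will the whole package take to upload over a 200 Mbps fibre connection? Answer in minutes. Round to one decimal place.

0.8 minutes

Audio: 256 kbps = 0.256 Mbps.
screen recording: 1.686 Mbps × 1740 s = 2933.6 Mb
product demo: 9.516 Mbps × 360 s = 3425.8 Mb
training video: 4.136 Mbps × 900 s = 3722.4 Mb
Total: 10081.8 Mb = 1260.2 MB.
At 200 Mbps: 10081.8 / 200 = 50 s ≈ 0.84 minutes.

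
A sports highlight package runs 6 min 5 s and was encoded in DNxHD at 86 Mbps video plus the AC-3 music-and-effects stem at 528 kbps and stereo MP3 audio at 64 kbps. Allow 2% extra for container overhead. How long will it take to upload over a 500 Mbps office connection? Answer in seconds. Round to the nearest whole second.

6 min 5 s = 365 s
Audio total: 528 + 64 = 592 kbps = 0.592 Mbps.
Total bitrate: 86.592 Mbps.
File: 86.592 Mbps × 365 s = 31606.1 Mb.
With 2% container overhead: ×1.02. → 32238.2 Mb.
At 500 Mbps: 32238.2 / 500 = 64.5 s ≈ 64.5 seconds.

64 seconds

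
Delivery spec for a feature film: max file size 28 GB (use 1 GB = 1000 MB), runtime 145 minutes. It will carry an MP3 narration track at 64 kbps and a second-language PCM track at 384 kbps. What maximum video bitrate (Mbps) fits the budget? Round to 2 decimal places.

Budget: 28 GB = 224000.0 Mb.
145 min = 8700 s
Total bitrate budget: 224000.0 Mb / 8700 s = 25.747 Mbps.
Audio total: 64 + 384 = 448 kbps = 0.448 Mbps.
Video: 25.747 − 0.448 = 25.299 Mbps.

25.30 Mbps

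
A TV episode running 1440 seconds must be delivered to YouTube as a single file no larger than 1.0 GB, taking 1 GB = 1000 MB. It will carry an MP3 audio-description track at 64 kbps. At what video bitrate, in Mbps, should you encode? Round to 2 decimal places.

Budget: 1.0 GB = 8000.0 Mb.
Total bitrate budget: 8000.0 Mb / 1440 s = 5.556 Mbps.
Audio: 64 kbps = 0.064 Mbps.
Video: 5.556 − 0.064 = 5.492 Mbps.

5.49 Mbps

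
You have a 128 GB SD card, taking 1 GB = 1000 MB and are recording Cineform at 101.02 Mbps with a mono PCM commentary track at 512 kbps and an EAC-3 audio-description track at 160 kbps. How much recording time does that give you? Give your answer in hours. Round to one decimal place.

2.8 hours

Audio total: 512 + 160 = 672 kbps = 0.672 Mbps.
Total bitrate: 101.02 + 0.672 = 101.692 Mbps.
Capacity: 128 GB = 1,024,000 Mb.
Recording time: 1,024,000 / 101.692 = 10,070 s ≈ 2.80 hours.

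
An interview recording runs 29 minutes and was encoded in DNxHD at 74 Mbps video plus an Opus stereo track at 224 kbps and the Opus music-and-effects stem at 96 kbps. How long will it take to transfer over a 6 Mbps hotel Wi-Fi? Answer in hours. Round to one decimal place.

29 min = 1740 s
Audio total: 224 + 96 = 320 kbps = 0.320 Mbps.
Total bitrate: 74.320 Mbps.
File: 74.320 Mbps × 1740 s = 129316.8 Mb.
At 6 Mbps: 129316.8 / 6 = 21552.8 s ≈ 5.99 hours.

6.0 hours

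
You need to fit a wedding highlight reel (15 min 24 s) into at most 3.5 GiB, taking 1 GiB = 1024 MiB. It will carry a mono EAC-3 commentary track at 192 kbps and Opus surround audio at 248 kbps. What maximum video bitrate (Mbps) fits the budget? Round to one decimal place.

32.1 Mbps

Budget: 3.5 GiB = 30064.8 Mb.
15 min 24 s = 924 s
Total bitrate budget: 30064.8 Mb / 924 s = 32.538 Mbps.
Audio total: 192 + 248 = 440 kbps = 0.440 Mbps.
Video: 32.538 − 0.440 = 32.098 Mbps.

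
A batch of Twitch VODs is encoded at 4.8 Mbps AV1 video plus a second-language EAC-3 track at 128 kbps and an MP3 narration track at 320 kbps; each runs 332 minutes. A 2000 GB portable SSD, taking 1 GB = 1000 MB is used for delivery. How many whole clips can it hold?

332 min = 19920 s
Audio total: 128 + 320 = 448 kbps = 0.448 Mbps.
Total bitrate: 5.248 Mbps.
Per item: 5.248 Mbps × 19920 s = 104,540 Mb = 13,068 MB.
Capacity: 2000 GB = 16,000,000 Mb; 153.05 items → 153 complete.

153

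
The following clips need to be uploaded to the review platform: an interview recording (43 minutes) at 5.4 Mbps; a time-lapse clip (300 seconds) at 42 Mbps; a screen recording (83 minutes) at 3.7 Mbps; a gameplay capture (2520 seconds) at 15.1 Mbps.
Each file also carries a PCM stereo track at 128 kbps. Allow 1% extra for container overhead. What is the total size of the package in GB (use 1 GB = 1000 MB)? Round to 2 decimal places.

10.65 GB

Audio: 128 kbps = 0.128 Mbps.
interview recording: 5.528 Mbps × 2580 s × 1.01 = 14404.9 Mb
time-lapse clip: 42.128 Mbps × 300 s × 1.01 = 12764.8 Mb
screen recording: 3.828 Mbps × 4980 s × 1.01 = 19254.1 Mb
gameplay capture: 15.228 Mbps × 2520 s × 1.01 = 38758.3 Mb
Total: 85182.0 Mb = 10647.8 MB.
= 10.65 GB.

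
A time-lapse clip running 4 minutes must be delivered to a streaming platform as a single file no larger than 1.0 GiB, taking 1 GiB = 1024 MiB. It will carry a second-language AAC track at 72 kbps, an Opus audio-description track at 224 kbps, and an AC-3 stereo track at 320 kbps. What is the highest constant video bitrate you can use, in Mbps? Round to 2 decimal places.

35.18 Mbps

Budget: 1.0 GiB = 8589.9 Mb.
4 min = 240 s
Total bitrate budget: 8589.9 Mb / 240 s = 35.791 Mbps.
Audio total: 72 + 224 + 320 = 616 kbps = 0.616 Mbps.
Video: 35.791 − 0.616 = 35.175 Mbps.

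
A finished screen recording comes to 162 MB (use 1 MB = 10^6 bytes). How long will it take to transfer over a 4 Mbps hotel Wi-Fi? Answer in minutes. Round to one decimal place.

File: 162 MB = 1296.0 Mb.
At 4 Mbps: 1296.0 / 4 = 324.0 s ≈ 5.4 minutes.

5.4 minutes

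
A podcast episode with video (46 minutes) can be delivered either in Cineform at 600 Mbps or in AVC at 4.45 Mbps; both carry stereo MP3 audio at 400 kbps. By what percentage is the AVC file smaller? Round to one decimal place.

99.2%

46 min = 2760 s
Audio: 400 kbps = 0.400 Mbps.
Cineform: 600.400 Mbps × 2760 s = 1657104.0 Mb = 192.912 GiB.
AVC: 4.850 Mbps × 2760 s = 13386.0 Mb = 1.558 GiB.
Reduction: (1 − 1.558/192.912) × 100 = 99.19%.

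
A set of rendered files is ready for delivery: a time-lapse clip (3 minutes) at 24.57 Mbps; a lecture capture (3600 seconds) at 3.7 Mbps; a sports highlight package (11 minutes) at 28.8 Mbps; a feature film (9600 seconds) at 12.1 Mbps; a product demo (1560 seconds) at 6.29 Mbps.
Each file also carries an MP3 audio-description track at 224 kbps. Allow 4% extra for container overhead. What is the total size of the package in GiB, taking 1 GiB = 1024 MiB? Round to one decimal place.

Audio: 224 kbps = 0.224 Mbps.
time-lapse clip: 24.794 Mbps × 180 s × 1.04 = 4641.4 Mb
lecture capture: 3.924 Mbps × 3600 s × 1.04 = 14691.5 Mb
sports highlight package: 29.024 Mbps × 660 s × 1.04 = 19922.1 Mb
feature film: 12.324 Mbps × 9600 s × 1.04 = 123042.8 Mb
product demo: 6.514 Mbps × 1560 s × 1.04 = 10568.3 Mb
Total: 172866.1 Mb = 21608.3 MB.
= 20.12 GiB.

20.1 GiB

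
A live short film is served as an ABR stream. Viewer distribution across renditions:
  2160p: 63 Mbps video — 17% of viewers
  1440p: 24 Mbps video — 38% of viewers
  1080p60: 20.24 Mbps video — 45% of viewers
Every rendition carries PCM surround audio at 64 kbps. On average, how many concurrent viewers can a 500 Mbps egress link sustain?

17

Audio: 64 kbps = 0.064 Mbps.
Average per-viewer bitrate: 0.17×63.064 + 0.38×24.064 + 0.45×20.304 = 29.002 Mbps.
500 Mbps = 500.0 Mbps; 500.0 / 29.002 = 17.24 → 17.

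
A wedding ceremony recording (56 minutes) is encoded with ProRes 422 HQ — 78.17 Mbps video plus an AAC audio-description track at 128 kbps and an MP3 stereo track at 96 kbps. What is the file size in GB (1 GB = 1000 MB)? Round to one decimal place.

56 min = 3360 s
Audio total: 128 + 96 = 224 kbps = 0.224 Mbps.
Total bitrate: 78.17 + 0.224 = 78.394 Mbps.
Stream data: 78.394 Mbps × 3360 s = 263403.8 Mb.
263,404 Mb ÷ 8 = 32,925 MB → 32.93 GB.

32.9 GB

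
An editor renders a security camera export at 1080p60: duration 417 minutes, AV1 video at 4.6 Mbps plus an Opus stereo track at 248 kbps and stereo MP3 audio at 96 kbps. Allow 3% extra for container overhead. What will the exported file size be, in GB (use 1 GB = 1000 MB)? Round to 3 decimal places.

417 min = 25020 s
Audio total: 248 + 96 = 344 kbps = 0.344 Mbps.
Total bitrate: 4.6 + 0.344 = 4.944 Mbps.
Stream data: 4.944 Mbps × 25020 s = 123698.9 Mb.
With 3% container overhead: ×1.03.
127,410 Mb ÷ 8 = 15,926 MB → 15.93 GB.

15.926 GB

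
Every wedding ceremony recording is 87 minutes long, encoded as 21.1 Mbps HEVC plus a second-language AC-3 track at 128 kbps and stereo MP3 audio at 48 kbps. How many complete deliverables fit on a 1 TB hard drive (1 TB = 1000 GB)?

87 min = 5220 s
Audio total: 128 + 48 = 176 kbps = 0.176 Mbps.
Total bitrate: 21.276 Mbps.
Per item: 21.276 Mbps × 5220 s = 111,061 Mb = 13,883 MB.
Capacity: 1 TB = 8,000,000 Mb; 72.03 items → 72 complete.

72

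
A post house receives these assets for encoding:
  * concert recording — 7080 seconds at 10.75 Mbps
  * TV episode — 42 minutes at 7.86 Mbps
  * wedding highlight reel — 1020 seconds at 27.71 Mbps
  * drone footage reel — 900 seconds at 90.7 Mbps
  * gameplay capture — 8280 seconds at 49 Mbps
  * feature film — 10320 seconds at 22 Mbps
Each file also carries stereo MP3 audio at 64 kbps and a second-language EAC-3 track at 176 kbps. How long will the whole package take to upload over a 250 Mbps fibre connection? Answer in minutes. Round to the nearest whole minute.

56 minutes

Audio total: 64 + 176 = 240 kbps = 0.240 Mbps.
concert recording: 10.990 Mbps × 7080 s = 77809.2 Mb
TV episode: 8.100 Mbps × 2520 s = 20412.0 Mb
wedding highlight reel: 27.950 Mbps × 1020 s = 28509.0 Mb
drone footage reel: 90.940 Mbps × 900 s = 81846.0 Mb
gameplay capture: 49.240 Mbps × 8280 s = 407707.2 Mb
feature film: 22.240 Mbps × 10320 s = 229516.8 Mb
Total: 845800.2 Mb = 105725.0 MB.
At 250 Mbps: 845800.2 / 250 = 3383 s ≈ 56.4 minutes.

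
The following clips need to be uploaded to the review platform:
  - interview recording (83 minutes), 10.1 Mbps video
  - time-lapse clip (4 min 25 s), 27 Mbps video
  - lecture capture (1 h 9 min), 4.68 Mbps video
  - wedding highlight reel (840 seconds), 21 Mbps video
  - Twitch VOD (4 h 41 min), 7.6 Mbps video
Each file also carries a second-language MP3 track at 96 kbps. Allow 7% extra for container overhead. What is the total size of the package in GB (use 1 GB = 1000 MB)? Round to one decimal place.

30.1 GB

Audio: 96 kbps = 0.096 Mbps.
interview recording: 10.196 Mbps × 4980 s × 1.07 = 54330.4 Mb
time-lapse clip: 27.096 Mbps × 265 s × 1.07 = 7683.1 Mb
lecture capture: 4.776 Mbps × 4140 s × 1.07 = 21156.7 Mb
wedding highlight reel: 21.096 Mbps × 840 s × 1.07 = 18961.1 Mb
Twitch VOD: 7.696 Mbps × 16860 s × 1.07 = 138837.4 Mb
Total: 240968.7 Mb = 30121.1 MB.
= 30.12 GB.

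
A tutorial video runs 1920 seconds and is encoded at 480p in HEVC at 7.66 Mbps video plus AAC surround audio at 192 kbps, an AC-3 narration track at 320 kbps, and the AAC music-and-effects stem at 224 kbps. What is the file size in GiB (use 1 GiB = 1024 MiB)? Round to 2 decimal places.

Audio total: 192 + 320 + 224 = 736 kbps = 0.736 Mbps.
Total bitrate: 7.66 + 0.736 = 8.396 Mbps.
Stream data: 8.396 Mbps × 1920 s = 16120.3 Mb.
16,120 Mb = 2,015,040,000 bytes ÷ 1,073,741,824 = 1.877 GiB.

1.88 GiB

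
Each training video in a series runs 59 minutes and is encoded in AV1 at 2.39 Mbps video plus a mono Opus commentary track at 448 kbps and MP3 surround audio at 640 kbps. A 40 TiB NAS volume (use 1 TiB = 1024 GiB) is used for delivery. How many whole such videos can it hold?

59 min = 3540 s
Audio total: 448 + 640 = 1088 kbps = 1.088 Mbps.
Total bitrate: 3.478 Mbps.
Per item: 3.478 Mbps × 3540 s = 12,312 Mb = 1,539 MB.
Capacity: 40 TiB = 351,843,721 Mb; 28577.02 items → 28577 complete.

28577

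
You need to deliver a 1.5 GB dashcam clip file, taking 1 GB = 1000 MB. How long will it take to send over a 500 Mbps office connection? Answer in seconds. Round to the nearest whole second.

24 seconds

File: 1.5 GB = 12000.0 Mb.
At 500 Mbps: 12000.0 / 500 = 24.0 s ≈ 24 seconds.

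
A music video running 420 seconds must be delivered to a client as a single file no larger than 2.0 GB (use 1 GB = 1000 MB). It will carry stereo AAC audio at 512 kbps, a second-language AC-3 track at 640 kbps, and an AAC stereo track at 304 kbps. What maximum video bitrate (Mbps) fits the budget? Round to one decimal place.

36.6 Mbps

Budget: 2.0 GB = 16000.0 Mb.
Total bitrate budget: 16000.0 Mb / 420 s = 38.095 Mbps.
Audio total: 512 + 640 + 304 = 1456 kbps = 1.456 Mbps.
Video: 38.095 − 1.456 = 36.639 Mbps.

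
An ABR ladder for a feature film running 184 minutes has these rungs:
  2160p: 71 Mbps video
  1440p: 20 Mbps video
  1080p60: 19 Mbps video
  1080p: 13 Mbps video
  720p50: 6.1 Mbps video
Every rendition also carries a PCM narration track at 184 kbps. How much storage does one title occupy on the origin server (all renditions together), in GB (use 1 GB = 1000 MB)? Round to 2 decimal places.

179.43 GB

184 min = 11040 s
Audio: 184 kbps = 0.184 Mbps.
Sum of rendition bitrates: (71+0.184) + (20+0.184) + (19+0.184) + (13+0.184) + (6.1+0.184) = 130.020 Mbps.
× 11040 s = 1,435,421 Mb = 179,428 MB = 179.4 GB.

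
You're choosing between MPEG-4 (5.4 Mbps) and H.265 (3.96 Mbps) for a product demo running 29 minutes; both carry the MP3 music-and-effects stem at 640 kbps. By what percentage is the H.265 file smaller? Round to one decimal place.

29 min = 1740 s
Audio: 640 kbps = 0.640 Mbps.
MPEG-4: 6.040 Mbps × 1740 s = 10509.6 Mb = 1.314 GB.
H.265: 4.600 Mbps × 1740 s = 8004.0 Mb = 1.000 GB.
Reduction: (1 − 1.000/1.314) × 100 = 23.84%.

23.8%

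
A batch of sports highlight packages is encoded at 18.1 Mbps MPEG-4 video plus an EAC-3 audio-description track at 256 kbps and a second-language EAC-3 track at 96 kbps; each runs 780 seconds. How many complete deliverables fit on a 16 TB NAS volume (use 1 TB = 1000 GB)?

Audio total: 256 + 96 = 352 kbps = 0.352 Mbps.
Total bitrate: 18.452 Mbps.
Per item: 18.452 Mbps × 780 s = 14,393 Mb = 1,799 MB.
Capacity: 16 TB = 128,000,000 Mb; 8893.48 items → 8893 complete.

8893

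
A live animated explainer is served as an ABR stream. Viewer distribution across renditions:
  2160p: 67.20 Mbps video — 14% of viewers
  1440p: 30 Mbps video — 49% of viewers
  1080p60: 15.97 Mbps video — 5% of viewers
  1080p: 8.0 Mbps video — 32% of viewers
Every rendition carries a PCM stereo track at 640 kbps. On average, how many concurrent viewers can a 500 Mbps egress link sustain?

17

Audio: 640 kbps = 0.640 Mbps.
Average per-viewer bitrate: 0.14×67.840 + 0.49×30.640 + 0.05×16.610 + 0.32×8.640 = 28.107 Mbps.
500 Mbps = 500.0 Mbps; 500.0 / 28.107 = 17.79 → 17.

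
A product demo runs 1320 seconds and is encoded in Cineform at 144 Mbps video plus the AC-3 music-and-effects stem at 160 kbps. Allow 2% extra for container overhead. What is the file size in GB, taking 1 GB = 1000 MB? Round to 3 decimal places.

Audio: 160 kbps = 0.160 Mbps.
Total bitrate: 144 + 0.160 = 144.160 Mbps.
Stream data: 144.160 Mbps × 1320 s = 190291.2 Mb.
With 2% container overhead: ×1.02.
194,097 Mb ÷ 8 = 24,262 MB → 24.26 GB.

24.262 GB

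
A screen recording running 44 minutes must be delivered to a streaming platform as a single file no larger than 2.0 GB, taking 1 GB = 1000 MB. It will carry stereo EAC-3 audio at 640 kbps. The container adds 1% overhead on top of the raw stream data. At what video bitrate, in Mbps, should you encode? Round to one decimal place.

Budget: 2.0 GB = 16000.0 Mb.
Stream payload after overhead: 16000.0 / 1.01 = 15841.6 Mb.
44 min = 2640 s
Total bitrate budget: 15841.6 Mb / 2640 s = 6.001 Mbps.
Audio: 640 kbps = 0.640 Mbps.
Video: 6.001 − 0.640 = 5.361 Mbps.

5.4 Mbps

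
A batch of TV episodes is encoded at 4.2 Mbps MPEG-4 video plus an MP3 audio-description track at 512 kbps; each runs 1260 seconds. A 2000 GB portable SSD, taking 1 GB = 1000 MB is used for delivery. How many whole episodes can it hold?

2694

Audio: 512 kbps = 0.512 Mbps.
Total bitrate: 4.712 Mbps.
Per item: 4.712 Mbps × 1260 s = 5,937 Mb = 742.1 MB.
Capacity: 2000 GB = 16,000,000 Mb; 2694.91 items → 2694 complete.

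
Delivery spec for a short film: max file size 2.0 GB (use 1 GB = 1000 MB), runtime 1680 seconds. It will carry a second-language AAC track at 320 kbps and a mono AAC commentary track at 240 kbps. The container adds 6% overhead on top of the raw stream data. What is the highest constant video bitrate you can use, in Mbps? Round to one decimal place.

Budget: 2.0 GB = 16000.0 Mb.
Stream payload after overhead: 16000.0 / 1.06 = 15094.3 Mb.
Total bitrate budget: 15094.3 Mb / 1680 s = 8.985 Mbps.
Audio total: 320 + 240 = 560 kbps = 0.560 Mbps.
Video: 8.985 − 0.560 = 8.425 Mbps.

8.4 Mbps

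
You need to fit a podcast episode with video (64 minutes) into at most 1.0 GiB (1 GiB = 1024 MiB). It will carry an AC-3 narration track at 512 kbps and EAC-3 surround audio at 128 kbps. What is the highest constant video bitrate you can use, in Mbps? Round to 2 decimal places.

1.60 Mbps

Budget: 1.0 GiB = 8589.9 Mb.
64 min = 3840 s
Total bitrate budget: 8589.9 Mb / 3840 s = 2.237 Mbps.
Audio total: 512 + 128 = 640 kbps = 0.640 Mbps.
Video: 2.237 − 0.640 = 1.597 Mbps.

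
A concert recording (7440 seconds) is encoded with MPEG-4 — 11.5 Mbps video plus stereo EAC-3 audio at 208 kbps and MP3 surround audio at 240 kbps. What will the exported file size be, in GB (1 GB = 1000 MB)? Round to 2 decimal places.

11.11 GB

Audio total: 208 + 240 = 448 kbps = 0.448 Mbps.
Total bitrate: 11.5 + 0.448 = 11.948 Mbps.
Stream data: 11.948 Mbps × 7440 s = 88893.1 Mb.
88,893 Mb ÷ 8 = 11,112 MB → 11.11 GB.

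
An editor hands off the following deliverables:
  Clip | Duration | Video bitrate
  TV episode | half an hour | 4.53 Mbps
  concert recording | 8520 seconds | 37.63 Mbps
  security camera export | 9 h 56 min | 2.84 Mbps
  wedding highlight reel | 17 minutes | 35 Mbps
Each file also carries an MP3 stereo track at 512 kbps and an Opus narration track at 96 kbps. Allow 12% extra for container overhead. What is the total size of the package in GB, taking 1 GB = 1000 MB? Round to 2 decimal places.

Audio total: 512 + 96 = 608 kbps = 0.608 Mbps.
TV episode: 5.138 Mbps × 1800 s × 1.12 = 10358.2 Mb
concert recording: 38.238 Mbps × 8520 s × 1.12 = 364882.3 Mb
security camera export: 3.448 Mbps × 35760 s × 1.12 = 138096.5 Mb
wedding highlight reel: 35.608 Mbps × 1020 s × 1.12 = 40678.6 Mb
Total: 554015.6 Mb = 69252.0 MB.
= 69.25 GB.

69.25 GB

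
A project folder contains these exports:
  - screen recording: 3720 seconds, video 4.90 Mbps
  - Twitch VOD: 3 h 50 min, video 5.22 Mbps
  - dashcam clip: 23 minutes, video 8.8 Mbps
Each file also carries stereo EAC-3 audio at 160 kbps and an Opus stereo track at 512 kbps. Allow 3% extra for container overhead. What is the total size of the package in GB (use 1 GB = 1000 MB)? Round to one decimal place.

Audio total: 160 + 512 = 672 kbps = 0.672 Mbps.
screen recording: 5.572 Mbps × 3720 s × 1.03 = 21349.7 Mb
Twitch VOD: 5.892 Mbps × 13800 s × 1.03 = 83748.9 Mb
dashcam clip: 9.472 Mbps × 1380 s × 1.03 = 13463.5 Mb
Total: 118562.1 Mb = 14820.3 MB.
= 14.82 GB.

14.8 GB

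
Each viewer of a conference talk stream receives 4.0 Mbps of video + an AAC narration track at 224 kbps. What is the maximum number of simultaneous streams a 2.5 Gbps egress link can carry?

591

Audio: 224 kbps = 0.224 Mbps.
Per-viewer media rate: 4.224 Mbps.
2.5 Gbps = 2,500 Mbps; 2,500 / 4.224 = 591.86 → 591 viewers.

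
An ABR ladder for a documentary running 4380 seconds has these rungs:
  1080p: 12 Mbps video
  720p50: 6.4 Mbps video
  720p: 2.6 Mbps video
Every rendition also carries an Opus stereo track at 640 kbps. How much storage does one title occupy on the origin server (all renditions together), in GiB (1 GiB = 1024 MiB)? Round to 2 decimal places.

11.69 GiB

Audio: 640 kbps = 0.640 Mbps.
Sum of rendition bitrates: (12+0.640) + (6.4+0.640) + (2.6+0.640) = 22.920 Mbps.
× 4380 s = 100,390 Mb = 12,549 MB = 11.69 GiB.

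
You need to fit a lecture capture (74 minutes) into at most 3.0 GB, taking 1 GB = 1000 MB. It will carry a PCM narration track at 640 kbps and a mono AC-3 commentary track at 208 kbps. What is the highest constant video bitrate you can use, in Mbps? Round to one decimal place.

Budget: 3.0 GB = 24000.0 Mb.
74 min = 4440 s
Total bitrate budget: 24000.0 Mb / 4440 s = 5.405 Mbps.
Audio total: 640 + 208 = 848 kbps = 0.848 Mbps.
Video: 5.405 − 0.848 = 4.557 Mbps.

4.6 Mbps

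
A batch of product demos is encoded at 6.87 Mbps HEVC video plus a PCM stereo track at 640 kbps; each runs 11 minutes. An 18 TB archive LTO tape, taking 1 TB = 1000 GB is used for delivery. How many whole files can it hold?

11 min = 660 s
Audio: 640 kbps = 0.640 Mbps.
Total bitrate: 7.510 Mbps.
Per item: 7.510 Mbps × 660 s = 4,957 Mb = 619.6 MB.
Capacity: 18 TB = 144,000,000 Mb; 29052.17 items → 29052 complete.

29052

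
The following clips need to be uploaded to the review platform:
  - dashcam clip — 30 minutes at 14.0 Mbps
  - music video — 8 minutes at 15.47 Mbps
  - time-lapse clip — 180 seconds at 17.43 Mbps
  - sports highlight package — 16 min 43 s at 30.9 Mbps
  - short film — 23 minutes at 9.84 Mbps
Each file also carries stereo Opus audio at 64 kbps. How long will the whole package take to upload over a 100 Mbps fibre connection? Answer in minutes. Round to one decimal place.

Audio: 64 kbps = 0.064 Mbps.
dashcam clip: 14.064 Mbps × 1800 s = 25315.2 Mb
music video: 15.534 Mbps × 480 s = 7456.3 Mb
time-lapse clip: 17.494 Mbps × 180 s = 3148.9 Mb
sports highlight package: 30.964 Mbps × 1003 s = 31056.9 Mb
short film: 9.904 Mbps × 1380 s = 13667.5 Mb
Total: 80644.9 Mb = 10080.6 MB.
At 100 Mbps: 80644.9 / 100 = 806 s ≈ 13.4 minutes.

13.4 minutes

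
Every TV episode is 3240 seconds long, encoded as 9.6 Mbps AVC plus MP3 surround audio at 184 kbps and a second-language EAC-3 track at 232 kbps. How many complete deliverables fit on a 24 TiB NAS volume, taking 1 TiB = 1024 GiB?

Audio total: 184 + 232 = 416 kbps = 0.416 Mbps.
Total bitrate: 10.016 Mbps.
Per item: 10.016 Mbps × 3240 s = 32,452 Mb = 4,056 MB.
Capacity: 24 TiB = 211,106,233 Mb; 6505.22 items → 6505 complete.

6505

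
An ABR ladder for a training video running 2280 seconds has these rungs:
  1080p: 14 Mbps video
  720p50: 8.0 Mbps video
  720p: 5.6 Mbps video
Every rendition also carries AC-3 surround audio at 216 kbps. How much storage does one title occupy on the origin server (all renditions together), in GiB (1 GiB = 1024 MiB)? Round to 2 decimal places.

7.50 GiB

Audio: 216 kbps = 0.216 Mbps.
Sum of rendition bitrates: (14+0.216) + (8.0+0.216) + (5.6+0.216) = 28.248 Mbps.
× 2280 s = 64,405 Mb = 8,051 MB = 7.498 GiB.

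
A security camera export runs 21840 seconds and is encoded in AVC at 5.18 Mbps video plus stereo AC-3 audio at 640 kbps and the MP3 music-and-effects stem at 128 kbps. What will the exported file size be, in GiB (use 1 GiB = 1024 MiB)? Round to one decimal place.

Audio total: 640 + 128 = 768 kbps = 0.768 Mbps.
Total bitrate: 5.18 + 0.768 = 5.948 Mbps.
Stream data: 5.948 Mbps × 21840 s = 129904.3 Mb.
129,904 Mb = 16,238,040,000 bytes ÷ 1,073,741,824 = 15.12 GiB.

15.1 GiB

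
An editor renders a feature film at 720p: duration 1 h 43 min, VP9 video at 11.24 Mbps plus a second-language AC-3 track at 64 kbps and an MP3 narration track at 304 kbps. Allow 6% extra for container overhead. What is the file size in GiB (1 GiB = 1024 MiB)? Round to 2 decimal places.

1 h 43 min = 103 min = 6180 s
Audio total: 64 + 304 = 368 kbps = 0.368 Mbps.
Total bitrate: 11.24 + 0.368 = 11.608 Mbps.
Stream data: 11.608 Mbps × 6180 s = 71737.4 Mb.
With 6% container overhead: ×1.06.
76,042 Mb = 9,505,210,800 bytes ÷ 1,073,741,824 = 8.852 GiB.

8.85 GiB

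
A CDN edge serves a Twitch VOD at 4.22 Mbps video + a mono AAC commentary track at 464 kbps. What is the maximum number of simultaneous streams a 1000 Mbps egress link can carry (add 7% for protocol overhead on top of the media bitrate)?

Audio: 464 kbps = 0.464 Mbps.
Per-viewer media rate: 4.684 Mbps.
On the wire with 7% overhead: 5.012 Mbps.
1000 Mbps = 1,000 Mbps; 1,000 / 5.012 = 199.53 → 199 viewers.

199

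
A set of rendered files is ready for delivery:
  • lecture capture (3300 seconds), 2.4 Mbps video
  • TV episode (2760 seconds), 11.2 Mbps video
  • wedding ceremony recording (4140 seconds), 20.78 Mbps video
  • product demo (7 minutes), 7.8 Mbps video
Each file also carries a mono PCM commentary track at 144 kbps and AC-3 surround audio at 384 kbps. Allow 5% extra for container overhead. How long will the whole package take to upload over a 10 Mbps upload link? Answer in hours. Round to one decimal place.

Audio total: 144 + 384 = 528 kbps = 0.528 Mbps.
lecture capture: 2.928 Mbps × 3300 s × 1.05 = 10145.5 Mb
TV episode: 11.728 Mbps × 2760 s × 1.05 = 33987.7 Mb
wedding ceremony recording: 21.308 Mbps × 4140 s × 1.05 = 92625.9 Mb
product demo: 8.328 Mbps × 420 s × 1.05 = 3672.6 Mb
Total: 140431.8 Mb = 17554.0 MB.
At 10 Mbps: 140431.8 / 10 = 14043 s ≈ 3.9 hours.

3.9 hours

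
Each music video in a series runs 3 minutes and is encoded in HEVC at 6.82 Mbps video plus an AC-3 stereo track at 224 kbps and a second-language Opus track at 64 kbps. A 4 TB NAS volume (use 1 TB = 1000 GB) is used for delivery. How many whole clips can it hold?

25010

3 min = 180 s
Audio total: 224 + 64 = 288 kbps = 0.288 Mbps.
Total bitrate: 7.108 Mbps.
Per item: 7.108 Mbps × 180 s = 1,279 Mb = 159.9 MB.
Capacity: 4 TB = 32,000,000 Mb; 25010.94 items → 25010 complete.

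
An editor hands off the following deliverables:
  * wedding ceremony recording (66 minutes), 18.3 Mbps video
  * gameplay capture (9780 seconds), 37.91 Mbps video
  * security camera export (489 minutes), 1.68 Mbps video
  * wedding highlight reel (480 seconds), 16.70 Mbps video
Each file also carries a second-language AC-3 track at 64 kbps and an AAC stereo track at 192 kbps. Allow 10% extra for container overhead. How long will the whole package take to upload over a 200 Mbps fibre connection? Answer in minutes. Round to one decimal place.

46.9 minutes

Audio total: 64 + 192 = 256 kbps = 0.256 Mbps.
wedding ceremony recording: 18.556 Mbps × 3960 s × 1.10 = 80829.9 Mb
gameplay capture: 38.166 Mbps × 9780 s × 1.10 = 410589.8 Mb
security camera export: 1.936 Mbps × 29340 s × 1.10 = 62482.5 Mb
wedding highlight reel: 16.956 Mbps × 480 s × 1.10 = 8952.8 Mb
Total: 562855.0 Mb = 70356.9 MB.
At 200 Mbps: 562855.0 / 200 = 2814 s ≈ 46.9 minutes.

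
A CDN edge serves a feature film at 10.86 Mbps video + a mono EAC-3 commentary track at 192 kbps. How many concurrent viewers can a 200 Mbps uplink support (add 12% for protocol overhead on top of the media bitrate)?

Audio: 192 kbps = 0.192 Mbps.
Per-viewer media rate: 11.052 Mbps.
On the wire with 12% overhead: 12.378 Mbps.
200 Mbps = 200.0 Mbps; 200.0 / 12.378 = 16.16 → 16 viewers.

16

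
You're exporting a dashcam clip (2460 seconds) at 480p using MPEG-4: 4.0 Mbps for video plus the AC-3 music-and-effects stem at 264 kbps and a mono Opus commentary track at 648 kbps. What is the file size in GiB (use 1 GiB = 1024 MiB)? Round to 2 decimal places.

1.41 GiB

Audio total: 264 + 648 = 912 kbps = 0.912 Mbps.
Total bitrate: 4.0 + 0.912 = 4.912 Mbps.
Stream data: 4.912 Mbps × 2460 s = 12083.5 Mb.
12,084 Mb = 1,510,440,000 bytes ÷ 1,073,741,824 = 1.407 GiB.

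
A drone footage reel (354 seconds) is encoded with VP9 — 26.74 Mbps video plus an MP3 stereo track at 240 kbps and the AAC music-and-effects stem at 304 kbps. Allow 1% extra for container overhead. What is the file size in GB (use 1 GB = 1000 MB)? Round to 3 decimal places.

Audio total: 240 + 304 = 544 kbps = 0.544 Mbps.
Total bitrate: 26.74 + 0.544 = 27.284 Mbps.
Stream data: 27.284 Mbps × 354 s = 9658.5 Mb.
With 1% container overhead: ×1.01.
9,755 Mb ÷ 8 = 1,219 MB → 1.219 GB.

1.219 GB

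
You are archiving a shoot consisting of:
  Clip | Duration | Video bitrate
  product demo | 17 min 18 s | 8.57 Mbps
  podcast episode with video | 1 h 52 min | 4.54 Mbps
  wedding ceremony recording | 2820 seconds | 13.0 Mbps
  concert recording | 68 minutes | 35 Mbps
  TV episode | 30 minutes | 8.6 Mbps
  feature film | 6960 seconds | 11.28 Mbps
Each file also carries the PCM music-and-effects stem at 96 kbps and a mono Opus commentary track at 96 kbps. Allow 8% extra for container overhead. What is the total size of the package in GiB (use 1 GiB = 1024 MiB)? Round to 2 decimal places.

39.90 GiB

Audio total: 96 + 96 = 192 kbps = 0.192 Mbps.
product demo: 8.762 Mbps × 1038 s × 1.08 = 9822.6 Mb
podcast episode with video: 4.732 Mbps × 6720 s × 1.08 = 34343.0 Mb
wedding ceremony recording: 13.192 Mbps × 2820 s × 1.08 = 40177.6 Mb
concert recording: 35.192 Mbps × 4080 s × 1.08 = 155070.0 Mb
TV episode: 8.792 Mbps × 1800 s × 1.08 = 17091.6 Mb
feature film: 11.472 Mbps × 6960 s × 1.08 = 86232.7 Mb
Total: 342737.5 Mb = 42842.2 MB.
= 39.90 GiB.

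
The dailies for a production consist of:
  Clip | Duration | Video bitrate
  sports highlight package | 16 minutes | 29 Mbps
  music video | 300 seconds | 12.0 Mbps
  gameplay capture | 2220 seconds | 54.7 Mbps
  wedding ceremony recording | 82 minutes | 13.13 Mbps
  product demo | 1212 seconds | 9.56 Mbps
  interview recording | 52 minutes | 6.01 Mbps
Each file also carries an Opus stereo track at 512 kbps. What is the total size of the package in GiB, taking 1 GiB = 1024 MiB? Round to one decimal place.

Audio: 512 kbps = 0.512 Mbps.
sports highlight package: 29.512 Mbps × 960 s = 28331.5 Mb
music video: 12.512 Mbps × 300 s = 3753.6 Mb
gameplay capture: 55.212 Mbps × 2220 s = 122570.6 Mb
wedding ceremony recording: 13.642 Mbps × 4920 s = 67118.6 Mb
product demo: 10.072 Mbps × 1212 s = 12207.3 Mb
interview recording: 6.522 Mbps × 3120 s = 20348.6 Mb
Total: 254330.3 Mb = 31791.3 MB.
= 29.61 GiB.

29.6 GiB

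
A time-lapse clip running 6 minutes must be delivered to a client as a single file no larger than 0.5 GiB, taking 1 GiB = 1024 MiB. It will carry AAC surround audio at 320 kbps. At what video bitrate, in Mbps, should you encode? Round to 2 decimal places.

11.61 Mbps

Budget: 0.5 GiB = 4295.0 Mb.
6 min = 360 s
Total bitrate budget: 4295.0 Mb / 360 s = 11.930 Mbps.
Audio: 320 kbps = 0.320 Mbps.
Video: 11.930 − 0.320 = 11.610 Mbps.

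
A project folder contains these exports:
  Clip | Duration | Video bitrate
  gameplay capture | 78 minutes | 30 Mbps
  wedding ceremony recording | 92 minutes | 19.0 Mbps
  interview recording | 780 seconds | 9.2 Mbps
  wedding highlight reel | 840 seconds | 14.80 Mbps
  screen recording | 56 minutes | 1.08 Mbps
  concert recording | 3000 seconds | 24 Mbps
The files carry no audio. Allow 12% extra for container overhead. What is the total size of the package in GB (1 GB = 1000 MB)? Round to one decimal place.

gameplay capture: 30.000 Mbps × 4680 s × 1.12 = 157248.0 Mb
wedding ceremony recording: 19.000 Mbps × 5520 s × 1.12 = 117465.6 Mb
interview recording: 9.200 Mbps × 780 s × 1.12 = 8037.1 Mb
wedding highlight reel: 14.800 Mbps × 840 s × 1.12 = 13923.8 Mb
screen recording: 1.080 Mbps × 3360 s × 1.12 = 4064.3 Mb
concert recording: 24.000 Mbps × 3000 s × 1.12 = 80640.0 Mb
Total: 381378.8 Mb = 47672.4 MB.
= 47.67 GB.

47.7 GB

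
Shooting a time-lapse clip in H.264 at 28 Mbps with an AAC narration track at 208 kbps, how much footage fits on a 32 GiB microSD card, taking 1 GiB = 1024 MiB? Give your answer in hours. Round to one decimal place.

2.7 hours

Audio: 208 kbps = 0.208 Mbps.
Total bitrate: 28 + 0.208 = 28.208 Mbps.
Capacity: 32 GiB = 274,878 Mb.
Recording time: 274,878 / 28.208 = 9,745 s ≈ 2.71 hours.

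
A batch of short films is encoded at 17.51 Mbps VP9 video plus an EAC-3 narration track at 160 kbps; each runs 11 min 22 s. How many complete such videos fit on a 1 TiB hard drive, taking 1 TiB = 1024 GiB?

729

11 min 22 s = 682 s
Audio: 160 kbps = 0.160 Mbps.
Total bitrate: 17.670 Mbps.
Per item: 17.670 Mbps × 682 s = 12,051 Mb = 1,506 MB.
Capacity: 1 TiB = 8,796,093 Mb; 729.91 items → 729 complete.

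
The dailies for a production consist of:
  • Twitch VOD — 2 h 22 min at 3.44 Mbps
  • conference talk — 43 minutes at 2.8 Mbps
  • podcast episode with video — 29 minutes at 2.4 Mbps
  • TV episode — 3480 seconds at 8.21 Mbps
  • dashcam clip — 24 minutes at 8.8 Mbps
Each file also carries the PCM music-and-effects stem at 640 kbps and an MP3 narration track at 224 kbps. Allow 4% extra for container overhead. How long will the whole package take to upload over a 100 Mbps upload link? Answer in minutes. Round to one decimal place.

16.9 minutes

Audio total: 640 + 224 = 864 kbps = 0.864 Mbps.
Twitch VOD: 4.304 Mbps × 8520 s × 1.04 = 38136.9 Mb
conference talk: 3.664 Mbps × 2580 s × 1.04 = 9831.2 Mb
podcast episode with video: 3.264 Mbps × 1740 s × 1.04 = 5906.5 Mb
TV episode: 9.074 Mbps × 3480 s × 1.04 = 32840.6 Mb
dashcam clip: 9.664 Mbps × 1440 s × 1.04 = 14472.8 Mb
Total: 101188.1 Mb = 12648.5 MB.
At 100 Mbps: 101188.1 / 100 = 1012 s ≈ 16.9 minutes.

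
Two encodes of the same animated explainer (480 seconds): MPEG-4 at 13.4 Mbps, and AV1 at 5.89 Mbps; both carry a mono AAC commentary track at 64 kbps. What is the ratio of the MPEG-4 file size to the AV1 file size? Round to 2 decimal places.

Audio: 64 kbps = 0.064 Mbps.
MPEG-4: 13.464 Mbps × 480 s = 6462.7 Mb = 0.752 GiB.
AV1: 5.954 Mbps × 480 s = 2857.9 Mb = 0.333 GiB.
Ratio: 0.752 / 0.333 = 2.261.

2.26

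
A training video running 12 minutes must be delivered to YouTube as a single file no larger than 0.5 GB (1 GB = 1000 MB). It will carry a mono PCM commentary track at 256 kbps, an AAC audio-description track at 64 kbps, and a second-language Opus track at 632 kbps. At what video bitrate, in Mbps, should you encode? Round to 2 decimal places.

4.60 Mbps

Budget: 0.5 GB = 4000.0 Mb.
12 min = 720 s
Total bitrate budget: 4000.0 Mb / 720 s = 5.556 Mbps.
Audio total: 256 + 64 + 632 = 952 kbps = 0.952 Mbps.
Video: 5.556 − 0.952 = 4.604 Mbps.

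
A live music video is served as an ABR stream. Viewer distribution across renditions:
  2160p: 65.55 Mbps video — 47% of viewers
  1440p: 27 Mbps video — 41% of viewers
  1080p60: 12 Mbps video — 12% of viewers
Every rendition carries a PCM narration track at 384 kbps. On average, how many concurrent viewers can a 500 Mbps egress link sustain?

Audio: 384 kbps = 0.384 Mbps.
Average per-viewer bitrate: 0.47×65.934 + 0.41×27.384 + 0.12×12.384 = 43.703 Mbps.
500 Mbps = 500.0 Mbps; 500.0 / 43.703 = 11.44 → 11.

11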